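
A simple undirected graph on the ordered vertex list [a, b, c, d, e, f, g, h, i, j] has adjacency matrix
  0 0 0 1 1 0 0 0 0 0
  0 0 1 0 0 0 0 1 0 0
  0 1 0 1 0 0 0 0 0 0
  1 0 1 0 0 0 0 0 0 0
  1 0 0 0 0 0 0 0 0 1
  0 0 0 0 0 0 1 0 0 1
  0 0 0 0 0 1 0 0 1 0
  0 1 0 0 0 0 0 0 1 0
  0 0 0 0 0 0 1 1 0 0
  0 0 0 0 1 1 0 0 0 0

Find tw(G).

A width-2 tree decomposition is:
Bags: B1 = {e, f, j}  B2 = {a, e, f}  B3 = {a, d, f}  B4 = {c, d, f}  B5 = {b, c, f}  B6 = {b, f, h}  B7 = {f, h, i}  B8 = {f, g, i}
Tree: B1–B2, B2–B3, B3–B4, B4–B5, B5–B6, B6–B7, B7–B8
Each bag holds 3 vertices, so the decomposition has width 2, which upper-bounds the treewidth. The edges f–j–e–a–d–c–b–h–i–g–f form a cycle, so G is not a tree and its treewidth is at least 2. Combining the bounds, tw(G) = 2.

2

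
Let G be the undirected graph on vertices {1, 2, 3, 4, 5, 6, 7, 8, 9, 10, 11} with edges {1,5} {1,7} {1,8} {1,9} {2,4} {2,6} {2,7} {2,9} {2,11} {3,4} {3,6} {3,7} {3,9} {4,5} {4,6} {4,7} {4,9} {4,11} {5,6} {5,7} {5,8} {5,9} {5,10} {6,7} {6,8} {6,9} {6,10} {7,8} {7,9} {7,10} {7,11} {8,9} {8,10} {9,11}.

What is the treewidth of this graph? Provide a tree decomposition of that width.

Treewidth 4.
One such decomposition:
Bags: B1 = {5, 6, 7, 8, 9}  B2 = {1, 5, 7, 8, 9}  B3 = {4, 5, 6, 7, 9}  B4 = {5, 6, 7, 8, 10}  B5 = {2, 4, 6, 7, 9}  B6 = {3, 4, 6, 7, 9}  B7 = {2, 4, 7, 9, 11}
Tree: B1–B2, B1–B3, B1–B4, B3–B5, B5–B6, B5–B7

The largest bag has 5 vertices, giving width 4; this decomposition certifies tw(G) ≤ 4. Conversely, {1, 5, 7, 8, 9} is a clique of size 5, and the vertices of any clique must share a bag in every tree decomposition; so some bag has ≥ 5 vertices and tw(G) ≥ 4. Hence tw(G) = 4 exactly.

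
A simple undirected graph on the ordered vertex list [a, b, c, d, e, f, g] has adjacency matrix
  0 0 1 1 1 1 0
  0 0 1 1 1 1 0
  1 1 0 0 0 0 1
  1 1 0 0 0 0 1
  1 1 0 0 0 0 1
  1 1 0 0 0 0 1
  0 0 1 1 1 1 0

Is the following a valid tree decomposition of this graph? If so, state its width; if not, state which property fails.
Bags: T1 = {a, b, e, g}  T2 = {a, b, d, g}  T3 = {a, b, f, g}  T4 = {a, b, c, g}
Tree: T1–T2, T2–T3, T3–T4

Yes; width 3.

Checking the three conditions: (i) the bags cover all of {a, b, c, d, e, f, g}; (ii) for each edge, some bag contains both endpoints; (iii) the bags containing any fixed vertex form a subtree. All hold, so the decomposition is valid with width 4 − 1 = 3.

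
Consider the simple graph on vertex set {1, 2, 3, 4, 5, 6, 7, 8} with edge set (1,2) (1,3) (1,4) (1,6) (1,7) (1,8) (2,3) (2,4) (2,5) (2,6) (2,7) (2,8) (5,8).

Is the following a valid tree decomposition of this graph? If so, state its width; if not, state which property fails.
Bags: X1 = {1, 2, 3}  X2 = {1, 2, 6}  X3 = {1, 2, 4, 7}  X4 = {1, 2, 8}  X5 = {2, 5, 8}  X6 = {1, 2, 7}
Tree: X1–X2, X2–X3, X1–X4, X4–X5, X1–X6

No — bags containing vertex 7 are not connected in the tree.

A tree decomposition must satisfy three properties: every vertex lies in some bag; for every edge, both endpoints lie together in some bag; and for every vertex, the bags containing it form a connected subtree. Here bags containing vertex 7 are not connected in the tree, so the decomposition is invalid.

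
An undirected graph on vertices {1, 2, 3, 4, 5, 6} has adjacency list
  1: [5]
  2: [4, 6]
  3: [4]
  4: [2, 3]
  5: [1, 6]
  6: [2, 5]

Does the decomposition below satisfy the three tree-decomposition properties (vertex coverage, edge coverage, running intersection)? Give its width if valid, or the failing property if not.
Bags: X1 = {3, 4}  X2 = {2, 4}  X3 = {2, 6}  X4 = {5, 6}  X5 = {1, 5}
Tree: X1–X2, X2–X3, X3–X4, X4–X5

Every vertex of G appears in some bag (union = {1, 2, 3, 4, 5, 6}); every edge is covered by a bag; and for each vertex v the set of bags containing v is connected in the bag tree. The decomposition is therefore valid. The largest bag has 2 vertices, so the width is 1.

Yes; width 1.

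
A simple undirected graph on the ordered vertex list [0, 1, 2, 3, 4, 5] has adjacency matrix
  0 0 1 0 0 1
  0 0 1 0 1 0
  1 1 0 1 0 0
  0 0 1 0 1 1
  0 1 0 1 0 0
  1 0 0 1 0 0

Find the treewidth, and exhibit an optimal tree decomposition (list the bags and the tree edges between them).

Each bag holds 3 vertices, so the decomposition has width 2, which upper-bounds the treewidth. Since 5–0–2–3–5 is a cycle in G, G is not acyclic. Forests are exactly the graphs of treewidth ≤ 1, so tw(G) ≥ 2. The upper and lower bounds meet at 2, so that is the treewidth.

Treewidth 2.
Bags: B1 = {0, 3, 5}  B2 = {0, 2, 3}  B3 = {2, 3, 4}  B4 = {1, 2, 4}
Tree: B1–B2, B2–B3, B3–B4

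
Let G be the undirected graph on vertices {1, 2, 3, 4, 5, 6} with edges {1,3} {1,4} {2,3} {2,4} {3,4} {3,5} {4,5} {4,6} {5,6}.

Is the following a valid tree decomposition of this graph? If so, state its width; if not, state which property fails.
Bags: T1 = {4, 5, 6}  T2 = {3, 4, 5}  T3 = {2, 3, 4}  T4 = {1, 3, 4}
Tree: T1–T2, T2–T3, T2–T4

Yes; width 2.

Every vertex of G appears in some bag (union = {1, 2, 3, 4, 5, 6}); every edge is covered by a bag; and for each vertex v the set of bags containing v is connected in the bag tree. The decomposition is therefore valid. The largest bag has 3 vertices, so the width is 2.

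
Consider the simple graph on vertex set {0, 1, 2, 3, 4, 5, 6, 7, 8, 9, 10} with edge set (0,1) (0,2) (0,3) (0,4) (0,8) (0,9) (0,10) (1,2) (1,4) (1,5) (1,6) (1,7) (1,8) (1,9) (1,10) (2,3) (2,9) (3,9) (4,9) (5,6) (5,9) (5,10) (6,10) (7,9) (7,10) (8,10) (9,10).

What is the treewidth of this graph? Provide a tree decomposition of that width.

Treewidth 3.
Bags: B1 = {0, 1, 9, 10}  B2 = {0, 1, 4, 9}  B3 = {1, 5, 9, 10}  B4 = {1, 7, 9, 10}  B5 = {0, 1, 2, 9}  B6 = {0, 2, 3, 9}  B7 = {1, 5, 6, 10}  B8 = {0, 1, 8, 10}
Tree: B1–B2, B1–B3, B1–B4, B1–B5, B5–B6, B3–B7, B1–B8

The largest bag has 4 vertices, giving width 3; this decomposition certifies tw(G) ≤ 3. On the other hand G contains the 4-clique {0, 1, 8, 10}. A clique must lie in a single bag of any decomposition, so no decomposition can have width below 3. Therefore the treewidth is 3.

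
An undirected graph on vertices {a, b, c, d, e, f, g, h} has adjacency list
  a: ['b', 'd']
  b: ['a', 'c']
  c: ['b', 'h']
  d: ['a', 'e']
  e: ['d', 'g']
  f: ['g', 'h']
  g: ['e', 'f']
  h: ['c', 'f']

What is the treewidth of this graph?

A width-2 tree decomposition is:
Bags: B1 = {a, d, e}  B2 = {a, b, e}  B3 = {b, c, e}  B4 = {c, e, h}  B5 = {e, f, h}  B6 = {e, f, g}
Tree: B1–B2, B2–B3, B3–B4, B4–B5, B5–B6
Each bag holds 3 vertices, so the decomposition has width 2, which upper-bounds the treewidth. For the lower bound, G contains the cycle e–d–a–b–c–h–f–g–e, so G is not a forest; only forests have treewidth ≤ 1, hence tw(G) ≥ 2. The upper and lower bounds meet at 2, so that is the treewidth.

2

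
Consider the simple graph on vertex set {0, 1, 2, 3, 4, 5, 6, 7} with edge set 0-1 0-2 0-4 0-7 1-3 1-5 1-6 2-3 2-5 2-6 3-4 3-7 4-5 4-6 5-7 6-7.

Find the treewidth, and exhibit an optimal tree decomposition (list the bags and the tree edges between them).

Treewidth 4.
Bags: B1 = {1, 2, 4, 6, 7}  B2 = {0, 1, 2, 4, 7}  B3 = {1, 2, 3, 4, 7}  B4 = {1, 2, 4, 5, 7}
Tree: B1–B2, B2–B3, B3–B4

Every bag has size at most 5, so the width is 5 − 1 = 4 and tw(G) ≤ 4. For the lower bound: the 5 vertex sets {6,7}, {0,4}, {1,3}, {2}, {5} are disjoint, each induces a connected subgraph, and every pair is joined by at least one edge of G. Contracting each set to a single vertex therefore yields K_{5} as a minor, and since treewidth is minor-monotone, tw(G) ≥ tw(K_{5}) = 4. Hence tw(G) = 4 exactly.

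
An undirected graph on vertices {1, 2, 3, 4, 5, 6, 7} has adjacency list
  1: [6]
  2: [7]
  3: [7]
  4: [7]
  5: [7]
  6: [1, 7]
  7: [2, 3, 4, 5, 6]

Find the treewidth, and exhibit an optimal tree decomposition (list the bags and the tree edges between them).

The largest bag has 2 vertices, giving width 1; this decomposition certifies tw(G) ≤ 1. Since G has at least one edge (e.g. 7–4), it is not an edgeless graph, so tw(G) ≥ 1. Hence tw(G) = 1 exactly.

Treewidth 1.
Bags: B1 = {4, 7}  B2 = {6, 7}  B3 = {2, 7}  B4 = {3, 7}  B5 = {1, 6}  B6 = {5, 7}
Tree: B1–B2, B1–B3, B2–B4, B2–B5, B3–B6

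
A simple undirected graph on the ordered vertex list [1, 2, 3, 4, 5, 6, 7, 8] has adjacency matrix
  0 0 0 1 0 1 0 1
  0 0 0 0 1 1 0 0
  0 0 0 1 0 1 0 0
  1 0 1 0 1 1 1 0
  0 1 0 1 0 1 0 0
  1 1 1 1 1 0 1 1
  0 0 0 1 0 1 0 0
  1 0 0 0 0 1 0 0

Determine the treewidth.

A width-2 tree decomposition is:
Bags: B1 = {1, 6, 8}  B2 = {1, 4, 6}  B3 = {4, 6, 7}  B4 = {4, 5, 6}  B5 = {3, 4, 6}  B6 = {2, 5, 6}
Tree: B1–B2, B2–B3, B3–B4, B2–B5, B4–B6
Each bag holds 3 vertices, so the decomposition has width 2, which upper-bounds the treewidth. On the other hand G contains the 3-clique {1, 6, 8}. A clique must lie in a single bag of any decomposition, so no decomposition can have width below 2. Hence tw(G) = 2 exactly.

2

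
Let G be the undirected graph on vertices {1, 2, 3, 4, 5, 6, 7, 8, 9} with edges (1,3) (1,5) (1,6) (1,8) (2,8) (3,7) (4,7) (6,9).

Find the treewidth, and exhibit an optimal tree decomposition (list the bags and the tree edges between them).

Treewidth 1.
Bags: B1 = {1, 8}  B2 = {1, 3}  B3 = {1, 5}  B4 = {1, 6}  B5 = {2, 8}  B6 = {3, 7}  B7 = {6, 9}  B8 = {4, 7}
Tree: B1–B2, B2–B3, B2–B4, B1–B5, B2–B6, B4–B7, B6–B8

Each bag holds 2 vertices, so the decomposition has width 1, which upper-bounds the treewidth. Any graph with an edge has treewidth ≥ 1, and G has the edge 8–1. Combining the bounds, tw(G) = 1.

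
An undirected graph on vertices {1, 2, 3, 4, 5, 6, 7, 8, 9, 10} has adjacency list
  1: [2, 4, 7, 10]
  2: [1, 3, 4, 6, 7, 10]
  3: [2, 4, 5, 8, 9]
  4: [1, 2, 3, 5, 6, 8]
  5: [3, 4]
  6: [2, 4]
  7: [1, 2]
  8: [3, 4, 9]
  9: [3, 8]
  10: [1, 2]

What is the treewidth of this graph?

2

A width-2 tree decomposition is:
Bags: B1 = {2, 3, 4}  B2 = {1, 2, 4}  B3 = {3, 4, 8}  B4 = {1, 2, 10}  B5 = {3, 4, 5}  B6 = {2, 4, 6}  B7 = {1, 2, 7}  B8 = {3, 8, 9}
Tree: B1–B2, B1–B3, B2–B4, B3–B5, B2–B6, B2–B7, B3–B8
Every bag has size at most 3, so the width is 3 − 1 = 2 and tw(G) ≤ 2. For the lower bound, the 3 vertices {3, 8, 9} are pairwise adjacent, and any tree decomposition puts a clique entirely inside one bag — forcing width ≥ 2. Combining the bounds, tw(G) = 2.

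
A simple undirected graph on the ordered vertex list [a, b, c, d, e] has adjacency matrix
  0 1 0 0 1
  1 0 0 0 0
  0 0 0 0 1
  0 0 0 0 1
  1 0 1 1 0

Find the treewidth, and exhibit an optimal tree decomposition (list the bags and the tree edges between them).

Treewidth 1.
One such decomposition:
Bags: B1 = {c, e}  B2 = {a, e}  B3 = {d, e}  B4 = {a, b}
Tree: B1–B2, B1–B3, B2–B4

Every bag has size at most 2, so the width is 2 − 1 = 1 and tw(G) ≤ 1. G has an edge, so its treewidth is at least 1. Hence tw(G) = 1 exactly.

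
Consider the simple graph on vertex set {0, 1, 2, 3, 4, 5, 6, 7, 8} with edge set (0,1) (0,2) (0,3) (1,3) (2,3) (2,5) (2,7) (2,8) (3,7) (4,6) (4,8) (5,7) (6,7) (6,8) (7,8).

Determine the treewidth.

A width-2 tree decomposition is:
Bags: B1 = {0, 2, 3}  B2 = {2, 3, 7}  B3 = {2, 7, 8}  B4 = {6, 7, 8}  B5 = {0, 1, 3}  B6 = {2, 5, 7}  B7 = {4, 6, 8}
Tree: B1–B2, B2–B3, B3–B4, B1–B5, B3–B6, B4–B7
Each bag holds 3 vertices, so the decomposition has width 2, which upper-bounds the treewidth. On the other hand G contains the 3-clique {0, 1, 3}. A clique must lie in a single bag of any decomposition, so no decomposition can have width below 2. Combining the bounds, tw(G) = 2.

2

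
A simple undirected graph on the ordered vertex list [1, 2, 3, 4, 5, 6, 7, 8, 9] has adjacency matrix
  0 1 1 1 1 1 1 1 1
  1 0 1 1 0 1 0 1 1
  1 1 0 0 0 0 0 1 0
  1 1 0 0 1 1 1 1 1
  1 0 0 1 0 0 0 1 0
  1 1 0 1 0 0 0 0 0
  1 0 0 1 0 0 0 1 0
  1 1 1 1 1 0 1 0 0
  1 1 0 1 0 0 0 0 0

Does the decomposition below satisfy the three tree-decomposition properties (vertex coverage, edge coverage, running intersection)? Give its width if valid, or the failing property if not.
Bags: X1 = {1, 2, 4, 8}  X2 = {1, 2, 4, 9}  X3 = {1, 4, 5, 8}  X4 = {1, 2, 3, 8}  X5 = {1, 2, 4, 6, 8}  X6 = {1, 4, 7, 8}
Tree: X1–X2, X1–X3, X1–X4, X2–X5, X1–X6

No — bags containing vertex 8 are not connected in the tree.

A tree decomposition must satisfy three properties: every vertex lies in some bag; for every edge, both endpoints lie together in some bag; and for every vertex, the bags containing it form a connected subtree. Here bags containing vertex 8 are not connected in the tree, so the decomposition is invalid.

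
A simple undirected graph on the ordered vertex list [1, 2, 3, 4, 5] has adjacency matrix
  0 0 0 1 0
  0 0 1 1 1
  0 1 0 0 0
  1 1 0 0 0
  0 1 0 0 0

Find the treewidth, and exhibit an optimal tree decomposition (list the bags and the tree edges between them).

Treewidth 1.
One such decomposition:
Bags: B1 = {2, 5}  B2 = {2, 4}  B3 = {2, 3}  B4 = {1, 4}
Tree: B1–B2, B2–B3, B2–B4

Every bag has size at most 2, so the width is 2 − 1 = 1 and tw(G) ≤ 1. G has an edge, so its treewidth is at least 1. Combining the bounds, tw(G) = 1.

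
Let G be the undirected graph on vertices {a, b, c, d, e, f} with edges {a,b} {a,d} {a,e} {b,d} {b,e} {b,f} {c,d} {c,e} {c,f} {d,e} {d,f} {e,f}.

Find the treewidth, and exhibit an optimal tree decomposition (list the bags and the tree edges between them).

Each bag holds 4 vertices, so the decomposition has width 3, which upper-bounds the treewidth. For the lower bound, the 4 vertices {c, d, e, f} are pairwise adjacent, and any tree decomposition puts a clique entirely inside one bag — forcing width ≥ 3. Therefore the treewidth is 3.

Treewidth 3.
Bags: B1 = {b, d, e, f}  B2 = {c, d, e, f}  B3 = {a, b, d, e}
Tree: B1–B2, B1–B3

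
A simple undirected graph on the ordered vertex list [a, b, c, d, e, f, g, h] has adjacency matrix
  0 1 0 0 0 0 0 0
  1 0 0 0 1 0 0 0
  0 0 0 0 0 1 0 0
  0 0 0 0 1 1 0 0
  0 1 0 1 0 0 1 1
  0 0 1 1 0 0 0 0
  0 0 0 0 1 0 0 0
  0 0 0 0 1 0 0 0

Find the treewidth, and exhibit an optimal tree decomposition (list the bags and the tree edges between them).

Treewidth 1.
One optimal decomposition is:
Bags: B1 = {d, e}  B2 = {b, e}  B3 = {d, f}  B4 = {a, b}  B5 = {c, f}  B6 = {e, g}  B7 = {e, h}
Tree: B1–B2, B1–B3, B2–B4, B3–B5, B1–B6, B2–B7

The largest bag has 2 vertices, giving width 1; this decomposition certifies tw(G) ≤ 1. G has an edge, so its treewidth is at least 1. The upper and lower bounds meet at 1, so that is the treewidth.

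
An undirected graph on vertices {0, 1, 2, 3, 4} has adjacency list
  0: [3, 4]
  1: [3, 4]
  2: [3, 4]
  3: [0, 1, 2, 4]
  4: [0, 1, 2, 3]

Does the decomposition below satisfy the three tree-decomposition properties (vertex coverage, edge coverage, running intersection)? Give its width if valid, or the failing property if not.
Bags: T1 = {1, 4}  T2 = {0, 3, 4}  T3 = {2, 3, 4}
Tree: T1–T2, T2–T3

A tree decomposition must satisfy three properties: every vertex lies in some bag; for every edge, both endpoints lie together in some bag; and for every vertex, the bags containing it form a connected subtree. Here edge (3,1) lies in no bag, so the decomposition is invalid.

No — edge (3,1) lies in no bag.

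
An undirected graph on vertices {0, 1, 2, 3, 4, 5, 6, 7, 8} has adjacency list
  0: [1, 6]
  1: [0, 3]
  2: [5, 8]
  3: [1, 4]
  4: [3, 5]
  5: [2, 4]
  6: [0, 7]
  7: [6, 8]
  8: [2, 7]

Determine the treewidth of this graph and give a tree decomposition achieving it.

Treewidth 2.
One such decomposition:
Bags: B1 = {0, 1, 6}  B2 = {1, 3, 6}  B3 = {3, 4, 6}  B4 = {4, 5, 6}  B5 = {2, 5, 6}  B6 = {2, 6, 8}  B7 = {6, 7, 8}
Tree: B1–B2, B2–B3, B3–B4, B4–B5, B5–B6, B6–B7

The largest bag has 3 vertices, giving width 2; this decomposition certifies tw(G) ≤ 2. For the lower bound, G contains the cycle 6–0–1–3–4–5–2–8–7–6, so G is not a forest; only forests have treewidth ≤ 1, hence tw(G) ≥ 2. The upper and lower bounds meet at 2, so that is the treewidth.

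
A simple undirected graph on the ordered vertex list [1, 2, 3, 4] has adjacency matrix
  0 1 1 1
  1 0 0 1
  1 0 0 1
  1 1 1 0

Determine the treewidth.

A width-2 tree decomposition is:
Bags: B1 = {1, 3, 4}  B2 = {1, 2, 4}
Tree: B1–B2
Every bag has size at most 3, so the width is 3 − 1 = 2 and tw(G) ≤ 2. For the lower bound, the 3 vertices {1, 2, 4} are pairwise adjacent, and any tree decomposition puts a clique entirely inside one bag — forcing width ≥ 2. Combining the bounds, tw(G) = 2.

2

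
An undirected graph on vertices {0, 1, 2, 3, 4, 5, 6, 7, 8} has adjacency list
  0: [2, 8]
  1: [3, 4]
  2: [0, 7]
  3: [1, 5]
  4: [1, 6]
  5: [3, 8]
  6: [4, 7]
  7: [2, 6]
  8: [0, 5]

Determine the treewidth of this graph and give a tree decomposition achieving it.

Treewidth 2.
One optimal decomposition is:
Bags: B1 = {3, 5, 8}  B2 = {1, 3, 8}  B3 = {1, 4, 8}  B4 = {4, 6, 8}  B5 = {6, 7, 8}  B6 = {2, 7, 8}  B7 = {0, 2, 8}
Tree: B1–B2, B2–B3, B3–B4, B4–B5, B5–B6, B6–B7

The largest bag has 3 vertices, giving width 2; this decomposition certifies tw(G) ≤ 2. For the lower bound, G contains the cycle 8–5–3–1–4–6–7–2–0–8, so G is not a forest; only forests have treewidth ≤ 1, hence tw(G) ≥ 2. Hence tw(G) = 2 exactly.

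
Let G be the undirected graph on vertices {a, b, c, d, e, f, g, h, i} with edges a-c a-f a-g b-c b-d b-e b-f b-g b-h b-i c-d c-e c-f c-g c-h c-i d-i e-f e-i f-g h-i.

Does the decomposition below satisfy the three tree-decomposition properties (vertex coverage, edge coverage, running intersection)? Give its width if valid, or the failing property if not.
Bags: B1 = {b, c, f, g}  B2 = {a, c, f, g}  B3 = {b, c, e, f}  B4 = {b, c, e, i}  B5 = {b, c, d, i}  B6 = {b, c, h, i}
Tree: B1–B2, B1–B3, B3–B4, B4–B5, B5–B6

Checking the three conditions: (i) the bags cover all of {a, b, c, d, e, f, g, h, i}; (ii) for each edge, some bag contains both endpoints; (iii) the bags containing any fixed vertex form a subtree. All hold, so the decomposition is valid with width 4 − 1 = 3.

Yes; width 3.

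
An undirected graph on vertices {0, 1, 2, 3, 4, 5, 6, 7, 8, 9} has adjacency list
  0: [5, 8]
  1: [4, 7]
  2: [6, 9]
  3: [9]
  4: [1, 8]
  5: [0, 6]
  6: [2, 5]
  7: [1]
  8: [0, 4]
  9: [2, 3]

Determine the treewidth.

A width-1 tree decomposition is:
Bags: B1 = {1, 7}  B2 = {1, 4}  B3 = {4, 8}  B4 = {0, 8}  B5 = {0, 5}  B6 = {5, 6}  B7 = {2, 6}  B8 = {2, 9}  B9 = {3, 9}
Tree: B1–B2, B2–B3, B3–B4, B4–B5, B5–B6, B6–B7, B7–B8, B8–B9
Each bag holds 2 vertices, so the decomposition has width 1, which upper-bounds the treewidth. G has an edge, so its treewidth is at least 1. Therefore the treewidth is 1.

1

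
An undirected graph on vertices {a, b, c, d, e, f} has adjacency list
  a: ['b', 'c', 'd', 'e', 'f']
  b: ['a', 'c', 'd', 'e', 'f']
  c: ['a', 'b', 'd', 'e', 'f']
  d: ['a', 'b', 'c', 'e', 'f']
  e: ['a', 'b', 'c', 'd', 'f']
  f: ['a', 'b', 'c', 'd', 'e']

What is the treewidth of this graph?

A width-5 tree decomposition is:
Bags: B1 = {a, b, c, d, e, f}
Tree: (single bag)
With just one bag of size 6, the width is 6 − 1 = 5, so tw(G) ≤ 5. For the lower bound, the 6 vertices {a, b, c, d, e, f} are pairwise adjacent, and any tree decomposition puts a clique entirely inside one bag — forcing width ≥ 5. Hence tw(G) = 5 exactly.

5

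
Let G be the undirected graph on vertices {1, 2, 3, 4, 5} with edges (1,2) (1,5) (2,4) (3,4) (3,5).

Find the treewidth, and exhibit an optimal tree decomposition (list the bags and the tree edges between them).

Each bag holds 3 vertices, so the decomposition has width 2, which upper-bounds the treewidth. Since 4–3–5–1–2–4 is a cycle in G, G is not acyclic. Forests are exactly the graphs of treewidth ≤ 1, so tw(G) ≥ 2. Combining the bounds, tw(G) = 2.

Treewidth 2.
Bags: B1 = {3, 4, 5}  B2 = {1, 4, 5}  B3 = {1, 2, 4}
Tree: B1–B2, B2–B3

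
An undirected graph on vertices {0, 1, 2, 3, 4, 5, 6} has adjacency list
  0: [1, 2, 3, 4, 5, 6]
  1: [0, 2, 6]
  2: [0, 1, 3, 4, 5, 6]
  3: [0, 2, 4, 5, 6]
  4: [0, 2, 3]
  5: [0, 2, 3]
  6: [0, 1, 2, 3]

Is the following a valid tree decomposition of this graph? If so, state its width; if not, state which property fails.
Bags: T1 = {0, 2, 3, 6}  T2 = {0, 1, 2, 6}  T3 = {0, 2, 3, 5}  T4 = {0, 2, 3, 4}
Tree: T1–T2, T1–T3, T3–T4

Yes; width 3.

Vertex coverage: the bags together contain {0, 1, 2, 3, 4, 5, 6}, the full vertex set. Edge coverage: each edge of G has both endpoints in at least one bag. Running intersection: for every vertex, the bags containing it form a connected subtree. All three properties hold, so this is a valid tree decomposition of width max|bag| − 1 = 3, and hence tw(G) ≤ 3.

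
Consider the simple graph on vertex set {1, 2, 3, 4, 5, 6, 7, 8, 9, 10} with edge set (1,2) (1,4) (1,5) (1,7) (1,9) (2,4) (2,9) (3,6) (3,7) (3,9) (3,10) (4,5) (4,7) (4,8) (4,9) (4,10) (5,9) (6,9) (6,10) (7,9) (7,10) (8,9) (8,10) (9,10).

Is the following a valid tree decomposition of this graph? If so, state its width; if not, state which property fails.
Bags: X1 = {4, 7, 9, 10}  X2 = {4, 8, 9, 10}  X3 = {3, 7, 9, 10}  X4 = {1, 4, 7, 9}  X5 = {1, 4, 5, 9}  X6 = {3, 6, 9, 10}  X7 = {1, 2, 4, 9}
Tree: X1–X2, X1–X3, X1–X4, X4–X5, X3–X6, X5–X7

Yes; width 3.

Every vertex of G appears in some bag (union = {1, 2, 3, 4, 5, 6, 7, 8, 9, 10}); every edge is covered by a bag; and for each vertex v the set of bags containing v is connected in the bag tree. The decomposition is therefore valid. The largest bag has 4 vertices, so the width is 3.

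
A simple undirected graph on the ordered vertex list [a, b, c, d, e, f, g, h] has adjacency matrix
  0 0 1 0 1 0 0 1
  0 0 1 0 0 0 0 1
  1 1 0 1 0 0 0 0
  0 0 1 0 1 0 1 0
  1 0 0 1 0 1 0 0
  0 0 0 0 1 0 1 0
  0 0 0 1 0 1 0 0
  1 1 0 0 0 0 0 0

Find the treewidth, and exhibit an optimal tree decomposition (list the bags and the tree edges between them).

Treewidth 2.
One such decomposition:
Bags: B1 = {b, c, h}  B2 = {a, c, h}  B3 = {a, c, d}  B4 = {a, d, e}  B5 = {d, e, g}  B6 = {e, f, g}
Tree: B1–B2, B2–B3, B3–B4, B4–B5, B5–B6

Every bag has size at most 3, so the width is 3 − 1 = 2 and tw(G) ≤ 2. The edges b–h–a–c–b form a cycle, so G is not a tree and its treewidth is at least 2. Therefore the treewidth is 2.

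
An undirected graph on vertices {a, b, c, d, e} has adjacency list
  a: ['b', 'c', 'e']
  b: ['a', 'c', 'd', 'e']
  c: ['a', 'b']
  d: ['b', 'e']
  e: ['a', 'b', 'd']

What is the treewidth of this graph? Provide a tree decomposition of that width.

Every bag has size at most 3, so the width is 3 − 1 = 2 and tw(G) ≤ 2. Conversely, {b, d, e} is a clique of size 3, and the vertices of any clique must share a bag in every tree decomposition; so some bag has ≥ 3 vertices and tw(G) ≥ 2. Combining the bounds, tw(G) = 2.

Treewidth 2.
Bags: B1 = {b, d, e}  B2 = {a, b, e}  B3 = {a, b, c}
Tree: B1–B2, B2–B3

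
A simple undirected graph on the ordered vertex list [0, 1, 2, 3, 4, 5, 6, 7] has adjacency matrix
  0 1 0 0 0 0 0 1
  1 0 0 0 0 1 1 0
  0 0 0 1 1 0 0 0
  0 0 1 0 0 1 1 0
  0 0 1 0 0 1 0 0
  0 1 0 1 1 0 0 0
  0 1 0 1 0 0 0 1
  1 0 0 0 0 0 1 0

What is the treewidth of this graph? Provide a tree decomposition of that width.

Treewidth 2.
Bags: B1 = {0, 6, 7}  B2 = {0, 1, 6}  B3 = {1, 3, 6}  B4 = {1, 3, 5}  B5 = {2, 3, 5}  B6 = {2, 4, 5}
Tree: B1–B2, B2–B3, B3–B4, B4–B5, B5–B6

Every bag has size at most 3, so the width is 3 − 1 = 2 and tw(G) ≤ 2. The edges 7–0–1–6–7 form a cycle, so G is not a tree and its treewidth is at least 2. Hence tw(G) = 2 exactly.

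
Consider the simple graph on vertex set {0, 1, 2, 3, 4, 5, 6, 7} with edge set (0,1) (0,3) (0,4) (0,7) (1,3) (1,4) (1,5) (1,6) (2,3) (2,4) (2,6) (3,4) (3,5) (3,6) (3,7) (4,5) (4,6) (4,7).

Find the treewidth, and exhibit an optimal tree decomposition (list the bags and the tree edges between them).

Treewidth 3.
Bags: B1 = {1, 3, 4, 6}  B2 = {0, 1, 3, 4}  B3 = {1, 3, 4, 5}  B4 = {2, 3, 4, 6}  B5 = {0, 3, 4, 7}
Tree: B1–B2, B1–B3, B1–B4, B2–B5

Each bag holds 4 vertices, so the decomposition has width 3, which upper-bounds the treewidth. Conversely, {0, 1, 3, 4} is a clique of size 4, and the vertices of any clique must share a bag in every tree decomposition; so some bag has ≥ 4 vertices and tw(G) ≥ 3. Hence tw(G) = 3 exactly.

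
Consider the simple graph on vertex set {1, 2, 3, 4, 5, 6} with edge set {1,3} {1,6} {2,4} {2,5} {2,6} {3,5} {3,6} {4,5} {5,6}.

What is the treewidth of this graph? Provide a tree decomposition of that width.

Treewidth 2.
One optimal decomposition is:
Bags: B1 = {2, 5, 6}  B2 = {2, 4, 5}  B3 = {3, 5, 6}  B4 = {1, 3, 6}
Tree: B1–B2, B1–B3, B3–B4

Every bag has size at most 3, so the width is 3 − 1 = 2 and tw(G) ≤ 2. For the lower bound, the 3 vertices {1, 3, 6} are pairwise adjacent, and any tree decomposition puts a clique entirely inside one bag — forcing width ≥ 2. Hence tw(G) = 2 exactly.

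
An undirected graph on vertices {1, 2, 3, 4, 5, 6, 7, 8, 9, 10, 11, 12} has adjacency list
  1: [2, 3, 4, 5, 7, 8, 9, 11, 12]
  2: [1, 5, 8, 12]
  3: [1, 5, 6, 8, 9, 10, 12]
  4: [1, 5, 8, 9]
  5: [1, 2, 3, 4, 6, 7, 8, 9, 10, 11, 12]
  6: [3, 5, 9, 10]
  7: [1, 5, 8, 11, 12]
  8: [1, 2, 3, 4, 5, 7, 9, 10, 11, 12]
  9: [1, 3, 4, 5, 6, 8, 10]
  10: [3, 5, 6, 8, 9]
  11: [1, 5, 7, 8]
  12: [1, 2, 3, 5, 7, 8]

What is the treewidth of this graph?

A width-4 tree decomposition is:
Bags: B1 = {1, 3, 5, 8, 9}  B2 = {1, 4, 5, 8, 9}  B3 = {1, 3, 5, 8, 12}  B4 = {1, 2, 5, 8, 12}  B5 = {1, 5, 7, 8, 12}  B6 = {3, 5, 8, 9, 10}  B7 = {1, 5, 7, 8, 11}  B8 = {3, 5, 6, 9, 10}
Tree: B1–B2, B1–B3, B3–B4, B4–B5, B1–B6, B5–B7, B6–B8
Every bag has size at most 5, so the width is 5 − 1 = 4 and tw(G) ≤ 4. For the lower bound, the 5 vertices {1, 3, 5, 8, 9} are pairwise adjacent, and any tree decomposition puts a clique entirely inside one bag — forcing width ≥ 4. The upper and lower bounds meet at 4, so that is the treewidth.

4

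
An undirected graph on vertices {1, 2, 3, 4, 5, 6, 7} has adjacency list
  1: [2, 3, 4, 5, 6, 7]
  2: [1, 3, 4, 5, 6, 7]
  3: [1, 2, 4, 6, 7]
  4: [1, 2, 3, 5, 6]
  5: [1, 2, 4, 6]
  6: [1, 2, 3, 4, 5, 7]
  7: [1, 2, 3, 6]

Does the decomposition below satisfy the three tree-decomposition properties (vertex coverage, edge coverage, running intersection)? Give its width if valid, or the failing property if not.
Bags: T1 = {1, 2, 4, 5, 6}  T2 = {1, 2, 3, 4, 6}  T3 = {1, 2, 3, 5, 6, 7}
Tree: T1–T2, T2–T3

A tree decomposition must satisfy three properties: every vertex lies in some bag; for every edge, both endpoints lie together in some bag; and for every vertex, the bags containing it form a connected subtree. Here bags containing vertex 5 are not connected in the tree, so the decomposition is invalid.

No — bags containing vertex 5 are not connected in the tree.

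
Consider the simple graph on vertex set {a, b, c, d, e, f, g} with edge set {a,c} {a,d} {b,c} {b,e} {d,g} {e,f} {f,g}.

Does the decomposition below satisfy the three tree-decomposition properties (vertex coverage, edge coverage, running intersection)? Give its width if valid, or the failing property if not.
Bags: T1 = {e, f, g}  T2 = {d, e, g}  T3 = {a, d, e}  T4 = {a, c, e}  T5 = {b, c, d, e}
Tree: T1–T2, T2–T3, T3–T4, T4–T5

A tree decomposition must satisfy three properties: every vertex lies in some bag; for every edge, both endpoints lie together in some bag; and for every vertex, the bags containing it form a connected subtree. Here bags containing vertex d are not connected in the tree, so the decomposition is invalid.

No — bags containing vertex d are not connected in the tree.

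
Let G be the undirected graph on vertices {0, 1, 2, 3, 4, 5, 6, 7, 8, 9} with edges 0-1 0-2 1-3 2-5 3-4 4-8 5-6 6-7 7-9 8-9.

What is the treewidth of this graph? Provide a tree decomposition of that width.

Treewidth 2.
Bags: B1 = {1, 3, 4}  B2 = {0, 1, 4}  B3 = {0, 2, 4}  B4 = {2, 4, 5}  B5 = {4, 5, 6}  B6 = {4, 6, 7}  B7 = {4, 7, 9}  B8 = {4, 8, 9}
Tree: B1–B2, B2–B3, B3–B4, B4–B5, B5–B6, B6–B7, B7–B8

The largest bag has 3 vertices, giving width 2; this decomposition certifies tw(G) ≤ 2. Since 4–3–1–0–2–5–6–7–9–8–4 is a cycle in G, G is not acyclic. Forests are exactly the graphs of treewidth ≤ 1, so tw(G) ≥ 2. Combining the bounds, tw(G) = 2.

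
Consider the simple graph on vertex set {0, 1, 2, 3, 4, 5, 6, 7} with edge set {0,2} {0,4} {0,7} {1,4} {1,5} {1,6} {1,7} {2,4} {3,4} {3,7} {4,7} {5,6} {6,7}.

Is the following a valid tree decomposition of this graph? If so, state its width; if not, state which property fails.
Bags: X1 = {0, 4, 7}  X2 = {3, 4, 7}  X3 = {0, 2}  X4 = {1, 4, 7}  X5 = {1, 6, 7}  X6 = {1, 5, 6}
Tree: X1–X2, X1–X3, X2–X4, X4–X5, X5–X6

No — edge (4,2) lies in no bag.

A tree decomposition must satisfy three properties: every vertex lies in some bag; for every edge, both endpoints lie together in some bag; and for every vertex, the bags containing it form a connected subtree. Here edge (4,2) lies in no bag, so the decomposition is invalid.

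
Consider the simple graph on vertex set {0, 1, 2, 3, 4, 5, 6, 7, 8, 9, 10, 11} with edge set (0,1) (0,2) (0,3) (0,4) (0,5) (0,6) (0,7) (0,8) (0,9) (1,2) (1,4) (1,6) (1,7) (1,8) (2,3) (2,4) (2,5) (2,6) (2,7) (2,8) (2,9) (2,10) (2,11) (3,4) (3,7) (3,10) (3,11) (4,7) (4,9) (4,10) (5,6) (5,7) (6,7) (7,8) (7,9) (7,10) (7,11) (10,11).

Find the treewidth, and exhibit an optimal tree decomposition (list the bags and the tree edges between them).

Treewidth 4.
One such decomposition:
Bags: B1 = {0, 2, 4, 7, 9}  B2 = {0, 2, 3, 4, 7}  B3 = {2, 3, 4, 7, 10}  B4 = {0, 1, 2, 4, 7}  B5 = {0, 1, 2, 6, 7}  B6 = {0, 1, 2, 7, 8}  B7 = {2, 3, 7, 10, 11}  B8 = {0, 2, 5, 6, 7}
Tree: B1–B2, B2–B3, B1–B4, B4–B5, B5–B6, B3–B7, B5–B8

The largest bag has 5 vertices, giving width 4; this decomposition certifies tw(G) ≤ 4. Conversely, {0, 1, 2, 7, 8} is a clique of size 5, and the vertices of any clique must share a bag in every tree decomposition; so some bag has ≥ 5 vertices and tw(G) ≥ 4. Therefore the treewidth is 4.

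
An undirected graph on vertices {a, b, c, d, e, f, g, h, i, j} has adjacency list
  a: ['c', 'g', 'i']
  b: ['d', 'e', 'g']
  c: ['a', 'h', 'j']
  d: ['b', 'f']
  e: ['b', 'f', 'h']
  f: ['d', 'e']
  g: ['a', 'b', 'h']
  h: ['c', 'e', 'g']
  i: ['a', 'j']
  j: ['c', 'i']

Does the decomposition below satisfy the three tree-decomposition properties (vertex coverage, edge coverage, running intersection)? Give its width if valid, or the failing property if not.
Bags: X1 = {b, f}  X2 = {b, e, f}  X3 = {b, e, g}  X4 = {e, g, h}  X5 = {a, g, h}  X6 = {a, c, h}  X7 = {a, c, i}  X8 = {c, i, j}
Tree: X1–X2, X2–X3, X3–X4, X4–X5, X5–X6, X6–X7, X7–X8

No — vertex d appears in no bag.

A tree decomposition must satisfy three properties: every vertex lies in some bag; for every edge, both endpoints lie together in some bag; and for every vertex, the bags containing it form a connected subtree. Here vertex d appears in no bag, so the decomposition is invalid.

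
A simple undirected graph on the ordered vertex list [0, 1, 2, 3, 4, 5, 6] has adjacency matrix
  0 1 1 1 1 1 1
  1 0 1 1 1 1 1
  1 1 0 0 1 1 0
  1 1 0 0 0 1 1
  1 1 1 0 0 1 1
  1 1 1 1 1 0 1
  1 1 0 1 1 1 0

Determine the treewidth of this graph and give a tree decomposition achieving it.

Treewidth 4.
Bags: B1 = {0, 1, 3, 5, 6}  B2 = {0, 1, 4, 5, 6}  B3 = {0, 1, 2, 4, 5}
Tree: B1–B2, B2–B3

Every bag has size at most 5, so the width is 5 − 1 = 4 and tw(G) ≤ 4. On the other hand G contains the 5-clique {0, 1, 3, 5, 6}. A clique must lie in a single bag of any decomposition, so no decomposition can have width below 4. Therefore the treewidth is 4.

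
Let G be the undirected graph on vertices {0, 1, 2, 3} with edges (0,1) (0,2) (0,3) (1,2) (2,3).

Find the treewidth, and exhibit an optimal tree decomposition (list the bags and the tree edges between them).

Treewidth 2.
One optimal decomposition is:
Bags: B1 = {0, 2, 3}  B2 = {0, 1, 2}
Tree: B1–B2

The largest bag has 3 vertices, giving width 2; this decomposition certifies tw(G) ≤ 2. Conversely, {0, 1, 2} is a clique of size 3, and the vertices of any clique must share a bag in every tree decomposition; so some bag has ≥ 3 vertices and tw(G) ≥ 2. Combining the bounds, tw(G) = 2.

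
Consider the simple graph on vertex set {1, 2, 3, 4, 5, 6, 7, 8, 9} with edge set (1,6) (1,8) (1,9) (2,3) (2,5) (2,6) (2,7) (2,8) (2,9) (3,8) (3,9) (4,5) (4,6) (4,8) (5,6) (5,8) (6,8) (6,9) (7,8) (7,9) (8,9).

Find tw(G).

3

A width-3 tree decomposition is:
Bags: B1 = {2, 6, 8, 9}  B2 = {2, 7, 8, 9}  B3 = {2, 5, 6, 8}  B4 = {2, 3, 8, 9}  B5 = {4, 5, 6, 8}  B6 = {1, 6, 8, 9}
Tree: B1–B2, B1–B3, B1–B4, B3–B5, B1–B6
Each bag holds 4 vertices, so the decomposition has width 3, which upper-bounds the treewidth. Conversely, {1, 6, 8, 9} is a clique of size 4, and the vertices of any clique must share a bag in every tree decomposition; so some bag has ≥ 4 vertices and tw(G) ≥ 3. Hence tw(G) = 3 exactly.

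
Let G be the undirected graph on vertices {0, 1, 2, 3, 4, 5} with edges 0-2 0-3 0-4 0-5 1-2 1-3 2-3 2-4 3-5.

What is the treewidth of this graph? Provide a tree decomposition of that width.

Each bag holds 3 vertices, so the decomposition has width 2, which upper-bounds the treewidth. For the lower bound, the 3 vertices {0, 2, 3} are pairwise adjacent, and any tree decomposition puts a clique entirely inside one bag — forcing width ≥ 2. The upper and lower bounds meet at 2, so that is the treewidth.

Treewidth 2.
One such decomposition:
Bags: B1 = {1, 2, 3}  B2 = {0, 2, 3}  B3 = {0, 3, 5}  B4 = {0, 2, 4}
Tree: B1–B2, B2–B3, B2–B4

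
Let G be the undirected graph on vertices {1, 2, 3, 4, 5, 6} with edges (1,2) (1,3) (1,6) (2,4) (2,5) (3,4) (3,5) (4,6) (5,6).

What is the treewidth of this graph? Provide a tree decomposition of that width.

The largest bag has 4 vertices, giving width 3; this decomposition certifies tw(G) ≤ 3. For the lower bound: the 4 vertex sets {3,4}, {5,6}, {1}, {2} are disjoint, each induces a connected subgraph, and every pair is joined by at least one edge of G. Contracting each set to a single vertex therefore yields K_{4} as a minor, and since treewidth is minor-monotone, tw(G) ≥ tw(K_{4}) = 3. Therefore the treewidth is 3.

Treewidth 3.
One such decomposition:
Bags: B1 = {1, 3, 4, 5}  B2 = {1, 4, 5, 6}  B3 = {1, 2, 4, 5}
Tree: B1–B2, B2–B3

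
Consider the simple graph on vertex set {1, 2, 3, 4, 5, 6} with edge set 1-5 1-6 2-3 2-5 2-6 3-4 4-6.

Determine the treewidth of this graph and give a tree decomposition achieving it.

Every bag has size at most 3, so the width is 3 − 1 = 2 and tw(G) ≤ 2. Since 1–5–2–6–1 is a cycle in G, G is not acyclic. Forests are exactly the graphs of treewidth ≤ 1, so tw(G) ≥ 2. The upper and lower bounds meet at 2, so that is the treewidth.

Treewidth 2.
Bags: B1 = {1, 5, 6}  B2 = {2, 5, 6}  B3 = {2, 4, 6}  B4 = {2, 3, 4}
Tree: B1–B2, B2–B3, B3–B4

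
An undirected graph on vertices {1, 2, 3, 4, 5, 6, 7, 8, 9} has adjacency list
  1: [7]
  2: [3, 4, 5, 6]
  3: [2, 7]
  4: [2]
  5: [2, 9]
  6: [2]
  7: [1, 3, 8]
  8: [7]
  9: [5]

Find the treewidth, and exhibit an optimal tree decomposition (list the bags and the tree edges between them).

Treewidth 1.
Bags: B1 = {2, 6}  B2 = {2, 3}  B3 = {3, 7}  B4 = {2, 5}  B5 = {1, 7}  B6 = {7, 8}  B7 = {5, 9}  B8 = {2, 4}
Tree: B1–B2, B2–B3, B1–B4, B3–B5, B3–B6, B4–B7, B1–B8

Every bag has size at most 2, so the width is 2 − 1 = 1 and tw(G) ≤ 1. G has an edge, so its treewidth is at least 1. Combining the bounds, tw(G) = 1.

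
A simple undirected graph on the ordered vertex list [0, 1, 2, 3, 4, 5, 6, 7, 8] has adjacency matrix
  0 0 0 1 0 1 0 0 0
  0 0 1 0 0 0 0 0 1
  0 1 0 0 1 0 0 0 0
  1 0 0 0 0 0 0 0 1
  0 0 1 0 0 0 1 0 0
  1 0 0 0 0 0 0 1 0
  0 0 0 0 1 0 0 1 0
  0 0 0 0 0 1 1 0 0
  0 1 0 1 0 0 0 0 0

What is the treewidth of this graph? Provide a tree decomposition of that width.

Treewidth 2.
One optimal decomposition is:
Bags: B1 = {0, 5, 7}  B2 = {0, 6, 7}  B3 = {0, 4, 6}  B4 = {0, 2, 4}  B5 = {0, 1, 2}  B6 = {0, 1, 8}  B7 = {0, 3, 8}
Tree: B1–B2, B2–B3, B3–B4, B4–B5, B5–B6, B6–B7

The largest bag has 3 vertices, giving width 2; this decomposition certifies tw(G) ≤ 2. For the lower bound, G contains the cycle 0–5–7–6–4–2–1–8–3–0, so G is not a forest; only forests have treewidth ≤ 1, hence tw(G) ≥ 2. Therefore the treewidth is 2.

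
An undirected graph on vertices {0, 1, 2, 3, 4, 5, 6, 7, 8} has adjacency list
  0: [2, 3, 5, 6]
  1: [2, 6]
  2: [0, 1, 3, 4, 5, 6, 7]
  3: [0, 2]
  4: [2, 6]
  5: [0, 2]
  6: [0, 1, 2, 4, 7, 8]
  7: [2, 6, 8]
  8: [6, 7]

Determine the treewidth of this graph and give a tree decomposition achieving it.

Each bag holds 3 vertices, so the decomposition has width 2, which upper-bounds the treewidth. Conversely, {6, 7, 8} is a clique of size 3, and the vertices of any clique must share a bag in every tree decomposition; so some bag has ≥ 3 vertices and tw(G) ≥ 2. The upper and lower bounds meet at 2, so that is the treewidth.

Treewidth 2.
Bags: B1 = {1, 2, 6}  B2 = {2, 6, 7}  B3 = {0, 2, 6}  B4 = {2, 4, 6}  B5 = {0, 2, 5}  B6 = {0, 2, 3}  B7 = {6, 7, 8}
Tree: B1–B2, B1–B3, B1–B4, B3–B5, B3–B6, B2–B7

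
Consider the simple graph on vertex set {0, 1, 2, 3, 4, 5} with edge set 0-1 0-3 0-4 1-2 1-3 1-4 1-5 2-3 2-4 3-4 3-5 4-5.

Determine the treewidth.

3

A width-3 tree decomposition is:
Bags: B1 = {0, 1, 3, 4}  B2 = {1, 2, 3, 4}  B3 = {1, 3, 4, 5}
Tree: B1–B2, B2–B3
The largest bag has 4 vertices, giving width 3; this decomposition certifies tw(G) ≤ 3. For the lower bound, the 4 vertices {0, 1, 3, 4} are pairwise adjacent, and any tree decomposition puts a clique entirely inside one bag — forcing width ≥ 3. Combining the bounds, tw(G) = 3.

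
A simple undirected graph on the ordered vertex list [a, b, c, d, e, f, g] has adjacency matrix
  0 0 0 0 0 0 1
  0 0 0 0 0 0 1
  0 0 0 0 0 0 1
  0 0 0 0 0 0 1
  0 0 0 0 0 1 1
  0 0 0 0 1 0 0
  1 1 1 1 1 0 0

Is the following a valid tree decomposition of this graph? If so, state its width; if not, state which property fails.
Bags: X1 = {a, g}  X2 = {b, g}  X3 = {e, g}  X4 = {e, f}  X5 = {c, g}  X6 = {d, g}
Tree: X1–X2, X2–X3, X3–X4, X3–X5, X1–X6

Yes; width 1.

Checking the three conditions: (i) the bags cover all of {a, b, c, d, e, f, g}; (ii) for each edge, some bag contains both endpoints; (iii) the bags containing any fixed vertex form a subtree. All hold, so the decomposition is valid with width 2 − 1 = 1.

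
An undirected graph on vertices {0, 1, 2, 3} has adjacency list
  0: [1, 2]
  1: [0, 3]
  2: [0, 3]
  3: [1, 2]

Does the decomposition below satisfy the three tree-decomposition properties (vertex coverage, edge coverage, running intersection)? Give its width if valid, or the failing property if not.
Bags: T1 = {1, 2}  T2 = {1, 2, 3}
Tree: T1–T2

No — vertex 0 appears in no bag.

A tree decomposition must satisfy three properties: every vertex lies in some bag; for every edge, both endpoints lie together in some bag; and for every vertex, the bags containing it form a connected subtree. Here vertex 0 appears in no bag, so the decomposition is invalid.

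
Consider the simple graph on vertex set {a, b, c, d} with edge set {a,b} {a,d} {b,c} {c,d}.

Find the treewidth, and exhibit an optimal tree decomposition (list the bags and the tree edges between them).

The largest bag has 3 vertices, giving width 2; this decomposition certifies tw(G) ≤ 2. The edges d–a–b–c–d form a cycle, so G is not a tree and its treewidth is at least 2. Hence tw(G) = 2 exactly.

Treewidth 2.
One such decomposition:
Bags: B1 = {a, b, d}  B2 = {b, c, d}
Tree: B1–B2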